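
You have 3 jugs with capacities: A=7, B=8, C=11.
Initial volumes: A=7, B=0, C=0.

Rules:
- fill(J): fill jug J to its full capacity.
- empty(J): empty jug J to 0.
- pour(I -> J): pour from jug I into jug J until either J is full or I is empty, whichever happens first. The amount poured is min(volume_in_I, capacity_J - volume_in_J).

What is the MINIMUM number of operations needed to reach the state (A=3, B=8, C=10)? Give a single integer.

BFS from (A=7, B=0, C=0). One shortest path:
  1. pour(A -> B) -> (A=0 B=7 C=0)
  2. fill(A) -> (A=7 B=7 C=0)
  3. pour(A -> C) -> (A=0 B=7 C=7)
  4. fill(A) -> (A=7 B=7 C=7)
  5. pour(A -> C) -> (A=3 B=7 C=11)
  6. pour(C -> B) -> (A=3 B=8 C=10)
Reached target in 6 moves.

Answer: 6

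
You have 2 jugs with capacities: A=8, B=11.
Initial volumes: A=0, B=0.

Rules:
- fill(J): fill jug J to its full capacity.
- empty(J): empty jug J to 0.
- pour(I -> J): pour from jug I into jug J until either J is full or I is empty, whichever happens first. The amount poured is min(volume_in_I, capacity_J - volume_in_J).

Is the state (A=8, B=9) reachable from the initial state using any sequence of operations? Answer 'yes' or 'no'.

Answer: yes

Derivation:
BFS from (A=0, B=0):
  1. fill(B) -> (A=0 B=11)
  2. pour(B -> A) -> (A=8 B=3)
  3. empty(A) -> (A=0 B=3)
  4. pour(B -> A) -> (A=3 B=0)
  5. fill(B) -> (A=3 B=11)
  6. pour(B -> A) -> (A=8 B=6)
  7. empty(A) -> (A=0 B=6)
  8. pour(B -> A) -> (A=6 B=0)
  9. fill(B) -> (A=6 B=11)
  10. pour(B -> A) -> (A=8 B=9)
Target reached → yes.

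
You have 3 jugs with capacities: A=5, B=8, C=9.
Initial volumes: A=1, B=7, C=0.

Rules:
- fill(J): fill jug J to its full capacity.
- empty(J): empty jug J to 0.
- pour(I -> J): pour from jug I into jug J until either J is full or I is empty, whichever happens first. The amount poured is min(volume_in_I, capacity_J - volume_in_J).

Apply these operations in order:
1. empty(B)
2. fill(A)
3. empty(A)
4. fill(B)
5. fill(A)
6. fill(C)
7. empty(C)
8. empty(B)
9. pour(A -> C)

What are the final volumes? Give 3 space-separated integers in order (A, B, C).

Answer: 0 0 5

Derivation:
Step 1: empty(B) -> (A=1 B=0 C=0)
Step 2: fill(A) -> (A=5 B=0 C=0)
Step 3: empty(A) -> (A=0 B=0 C=0)
Step 4: fill(B) -> (A=0 B=8 C=0)
Step 5: fill(A) -> (A=5 B=8 C=0)
Step 6: fill(C) -> (A=5 B=8 C=9)
Step 7: empty(C) -> (A=5 B=8 C=0)
Step 8: empty(B) -> (A=5 B=0 C=0)
Step 9: pour(A -> C) -> (A=0 B=0 C=5)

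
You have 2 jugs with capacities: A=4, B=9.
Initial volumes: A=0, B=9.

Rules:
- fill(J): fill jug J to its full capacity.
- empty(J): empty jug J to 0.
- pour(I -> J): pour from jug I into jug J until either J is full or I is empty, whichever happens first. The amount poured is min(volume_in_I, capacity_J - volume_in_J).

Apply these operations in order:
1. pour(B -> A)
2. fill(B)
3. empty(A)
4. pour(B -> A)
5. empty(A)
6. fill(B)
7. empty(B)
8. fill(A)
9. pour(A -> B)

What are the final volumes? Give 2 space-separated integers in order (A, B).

Answer: 0 4

Derivation:
Step 1: pour(B -> A) -> (A=4 B=5)
Step 2: fill(B) -> (A=4 B=9)
Step 3: empty(A) -> (A=0 B=9)
Step 4: pour(B -> A) -> (A=4 B=5)
Step 5: empty(A) -> (A=0 B=5)
Step 6: fill(B) -> (A=0 B=9)
Step 7: empty(B) -> (A=0 B=0)
Step 8: fill(A) -> (A=4 B=0)
Step 9: pour(A -> B) -> (A=0 B=4)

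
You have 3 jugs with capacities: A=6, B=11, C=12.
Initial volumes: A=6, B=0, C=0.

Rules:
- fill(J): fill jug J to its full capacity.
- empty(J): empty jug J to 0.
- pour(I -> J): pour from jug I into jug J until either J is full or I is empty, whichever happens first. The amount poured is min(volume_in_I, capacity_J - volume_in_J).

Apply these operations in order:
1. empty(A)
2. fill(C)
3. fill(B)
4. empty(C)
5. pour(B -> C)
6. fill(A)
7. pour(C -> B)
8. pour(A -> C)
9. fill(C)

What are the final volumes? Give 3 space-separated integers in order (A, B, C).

Step 1: empty(A) -> (A=0 B=0 C=0)
Step 2: fill(C) -> (A=0 B=0 C=12)
Step 3: fill(B) -> (A=0 B=11 C=12)
Step 4: empty(C) -> (A=0 B=11 C=0)
Step 5: pour(B -> C) -> (A=0 B=0 C=11)
Step 6: fill(A) -> (A=6 B=0 C=11)
Step 7: pour(C -> B) -> (A=6 B=11 C=0)
Step 8: pour(A -> C) -> (A=0 B=11 C=6)
Step 9: fill(C) -> (A=0 B=11 C=12)

Answer: 0 11 12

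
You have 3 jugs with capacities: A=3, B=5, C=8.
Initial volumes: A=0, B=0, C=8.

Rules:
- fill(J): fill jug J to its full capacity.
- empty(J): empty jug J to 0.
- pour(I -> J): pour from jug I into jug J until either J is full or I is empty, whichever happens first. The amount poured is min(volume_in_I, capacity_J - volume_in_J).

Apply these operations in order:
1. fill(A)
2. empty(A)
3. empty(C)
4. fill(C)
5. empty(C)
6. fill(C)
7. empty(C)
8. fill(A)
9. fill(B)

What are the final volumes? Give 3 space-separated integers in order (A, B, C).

Answer: 3 5 0

Derivation:
Step 1: fill(A) -> (A=3 B=0 C=8)
Step 2: empty(A) -> (A=0 B=0 C=8)
Step 3: empty(C) -> (A=0 B=0 C=0)
Step 4: fill(C) -> (A=0 B=0 C=8)
Step 5: empty(C) -> (A=0 B=0 C=0)
Step 6: fill(C) -> (A=0 B=0 C=8)
Step 7: empty(C) -> (A=0 B=0 C=0)
Step 8: fill(A) -> (A=3 B=0 C=0)
Step 9: fill(B) -> (A=3 B=5 C=0)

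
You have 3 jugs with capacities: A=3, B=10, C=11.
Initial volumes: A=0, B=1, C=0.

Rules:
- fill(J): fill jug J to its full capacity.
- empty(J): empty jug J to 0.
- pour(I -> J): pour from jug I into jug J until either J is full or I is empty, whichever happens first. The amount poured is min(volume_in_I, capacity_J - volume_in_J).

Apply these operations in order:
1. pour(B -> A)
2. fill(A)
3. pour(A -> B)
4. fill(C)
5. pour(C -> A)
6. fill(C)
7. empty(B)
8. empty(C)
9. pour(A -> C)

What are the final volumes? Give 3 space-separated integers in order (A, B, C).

Step 1: pour(B -> A) -> (A=1 B=0 C=0)
Step 2: fill(A) -> (A=3 B=0 C=0)
Step 3: pour(A -> B) -> (A=0 B=3 C=0)
Step 4: fill(C) -> (A=0 B=3 C=11)
Step 5: pour(C -> A) -> (A=3 B=3 C=8)
Step 6: fill(C) -> (A=3 B=3 C=11)
Step 7: empty(B) -> (A=3 B=0 C=11)
Step 8: empty(C) -> (A=3 B=0 C=0)
Step 9: pour(A -> C) -> (A=0 B=0 C=3)

Answer: 0 0 3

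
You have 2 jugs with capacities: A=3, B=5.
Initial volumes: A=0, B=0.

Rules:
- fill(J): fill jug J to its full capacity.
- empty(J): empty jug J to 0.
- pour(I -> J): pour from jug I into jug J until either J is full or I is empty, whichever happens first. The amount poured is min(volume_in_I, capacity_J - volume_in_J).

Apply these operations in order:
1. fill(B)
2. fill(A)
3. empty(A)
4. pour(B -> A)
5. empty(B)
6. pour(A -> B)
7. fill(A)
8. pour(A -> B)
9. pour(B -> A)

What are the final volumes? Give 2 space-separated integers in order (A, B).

Answer: 3 3

Derivation:
Step 1: fill(B) -> (A=0 B=5)
Step 2: fill(A) -> (A=3 B=5)
Step 3: empty(A) -> (A=0 B=5)
Step 4: pour(B -> A) -> (A=3 B=2)
Step 5: empty(B) -> (A=3 B=0)
Step 6: pour(A -> B) -> (A=0 B=3)
Step 7: fill(A) -> (A=3 B=3)
Step 8: pour(A -> B) -> (A=1 B=5)
Step 9: pour(B -> A) -> (A=3 B=3)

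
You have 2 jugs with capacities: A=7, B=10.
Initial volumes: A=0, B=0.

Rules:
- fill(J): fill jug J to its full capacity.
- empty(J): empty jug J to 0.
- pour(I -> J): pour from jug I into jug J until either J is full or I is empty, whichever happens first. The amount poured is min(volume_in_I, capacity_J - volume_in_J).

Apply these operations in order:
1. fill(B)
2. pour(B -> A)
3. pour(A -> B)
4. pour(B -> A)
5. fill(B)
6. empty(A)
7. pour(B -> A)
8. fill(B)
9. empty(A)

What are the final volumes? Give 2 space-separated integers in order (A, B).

Step 1: fill(B) -> (A=0 B=10)
Step 2: pour(B -> A) -> (A=7 B=3)
Step 3: pour(A -> B) -> (A=0 B=10)
Step 4: pour(B -> A) -> (A=7 B=3)
Step 5: fill(B) -> (A=7 B=10)
Step 6: empty(A) -> (A=0 B=10)
Step 7: pour(B -> A) -> (A=7 B=3)
Step 8: fill(B) -> (A=7 B=10)
Step 9: empty(A) -> (A=0 B=10)

Answer: 0 10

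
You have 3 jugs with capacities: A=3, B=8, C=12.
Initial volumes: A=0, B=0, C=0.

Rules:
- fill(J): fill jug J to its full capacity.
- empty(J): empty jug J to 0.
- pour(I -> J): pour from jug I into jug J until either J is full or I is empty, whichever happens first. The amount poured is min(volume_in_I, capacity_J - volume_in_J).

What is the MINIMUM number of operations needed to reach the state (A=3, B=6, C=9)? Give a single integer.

BFS from (A=0, B=0, C=0). One shortest path:
  1. fill(A) -> (A=3 B=0 C=0)
  2. fill(C) -> (A=3 B=0 C=12)
  3. pour(A -> B) -> (A=0 B=3 C=12)
  4. fill(A) -> (A=3 B=3 C=12)
  5. pour(A -> B) -> (A=0 B=6 C=12)
  6. pour(C -> A) -> (A=3 B=6 C=9)
Reached target in 6 moves.

Answer: 6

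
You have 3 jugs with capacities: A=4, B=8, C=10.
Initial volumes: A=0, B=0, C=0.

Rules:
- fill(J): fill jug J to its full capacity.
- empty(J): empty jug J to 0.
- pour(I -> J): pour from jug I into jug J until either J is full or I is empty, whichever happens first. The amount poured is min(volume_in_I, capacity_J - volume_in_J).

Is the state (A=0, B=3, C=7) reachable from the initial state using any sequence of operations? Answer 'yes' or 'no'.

Answer: no

Derivation:
BFS explored all 78 reachable states.
Reachable set includes: (0,0,0), (0,0,2), (0,0,4), (0,0,6), (0,0,8), (0,0,10), (0,2,0), (0,2,2), (0,2,4), (0,2,6), (0,2,8), (0,2,10) ...
Target (A=0, B=3, C=7) not in reachable set → no.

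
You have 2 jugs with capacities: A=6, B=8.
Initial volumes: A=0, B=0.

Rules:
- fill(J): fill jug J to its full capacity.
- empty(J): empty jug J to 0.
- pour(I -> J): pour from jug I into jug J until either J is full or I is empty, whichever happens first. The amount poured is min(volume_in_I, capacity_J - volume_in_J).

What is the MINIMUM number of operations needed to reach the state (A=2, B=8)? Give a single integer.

Answer: 5

Derivation:
BFS from (A=0, B=0). One shortest path:
  1. fill(B) -> (A=0 B=8)
  2. pour(B -> A) -> (A=6 B=2)
  3. empty(A) -> (A=0 B=2)
  4. pour(B -> A) -> (A=2 B=0)
  5. fill(B) -> (A=2 B=8)
Reached target in 5 moves.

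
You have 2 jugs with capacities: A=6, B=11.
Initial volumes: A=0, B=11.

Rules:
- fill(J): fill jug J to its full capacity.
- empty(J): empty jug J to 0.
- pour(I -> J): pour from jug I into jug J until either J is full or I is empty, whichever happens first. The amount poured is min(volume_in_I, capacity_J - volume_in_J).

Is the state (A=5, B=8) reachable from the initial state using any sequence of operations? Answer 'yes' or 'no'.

BFS explored all 34 reachable states.
Reachable set includes: (0,0), (0,1), (0,2), (0,3), (0,4), (0,5), (0,6), (0,7), (0,8), (0,9), (0,10), (0,11) ...
Target (A=5, B=8) not in reachable set → no.

Answer: no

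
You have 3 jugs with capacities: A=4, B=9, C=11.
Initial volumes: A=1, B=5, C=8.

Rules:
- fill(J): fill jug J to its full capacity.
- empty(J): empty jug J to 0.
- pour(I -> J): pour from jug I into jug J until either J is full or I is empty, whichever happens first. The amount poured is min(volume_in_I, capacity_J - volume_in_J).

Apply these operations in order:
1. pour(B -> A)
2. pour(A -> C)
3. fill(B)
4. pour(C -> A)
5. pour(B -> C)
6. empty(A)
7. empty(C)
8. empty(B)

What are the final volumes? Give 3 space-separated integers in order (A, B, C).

Step 1: pour(B -> A) -> (A=4 B=2 C=8)
Step 2: pour(A -> C) -> (A=1 B=2 C=11)
Step 3: fill(B) -> (A=1 B=9 C=11)
Step 4: pour(C -> A) -> (A=4 B=9 C=8)
Step 5: pour(B -> C) -> (A=4 B=6 C=11)
Step 6: empty(A) -> (A=0 B=6 C=11)
Step 7: empty(C) -> (A=0 B=6 C=0)
Step 8: empty(B) -> (A=0 B=0 C=0)

Answer: 0 0 0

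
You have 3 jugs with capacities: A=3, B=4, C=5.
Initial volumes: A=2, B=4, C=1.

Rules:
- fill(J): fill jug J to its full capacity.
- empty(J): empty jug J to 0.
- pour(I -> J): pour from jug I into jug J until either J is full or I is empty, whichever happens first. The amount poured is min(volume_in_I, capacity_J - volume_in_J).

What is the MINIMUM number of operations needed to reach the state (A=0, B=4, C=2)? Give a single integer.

Answer: 2

Derivation:
BFS from (A=2, B=4, C=1). One shortest path:
  1. empty(C) -> (A=2 B=4 C=0)
  2. pour(A -> C) -> (A=0 B=4 C=2)
Reached target in 2 moves.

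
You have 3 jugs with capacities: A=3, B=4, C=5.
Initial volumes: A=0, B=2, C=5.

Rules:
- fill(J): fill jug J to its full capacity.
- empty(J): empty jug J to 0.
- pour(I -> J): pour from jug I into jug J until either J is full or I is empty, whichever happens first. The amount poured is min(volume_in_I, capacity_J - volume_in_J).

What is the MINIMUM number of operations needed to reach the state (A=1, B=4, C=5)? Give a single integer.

BFS from (A=0, B=2, C=5). One shortest path:
  1. fill(A) -> (A=3 B=2 C=5)
  2. pour(A -> B) -> (A=1 B=4 C=5)
Reached target in 2 moves.

Answer: 2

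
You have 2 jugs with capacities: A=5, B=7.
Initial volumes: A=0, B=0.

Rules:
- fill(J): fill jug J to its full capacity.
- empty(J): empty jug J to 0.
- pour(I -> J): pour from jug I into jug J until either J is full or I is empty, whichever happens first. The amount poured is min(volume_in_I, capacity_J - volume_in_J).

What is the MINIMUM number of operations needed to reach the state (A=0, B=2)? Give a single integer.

BFS from (A=0, B=0). One shortest path:
  1. fill(B) -> (A=0 B=7)
  2. pour(B -> A) -> (A=5 B=2)
  3. empty(A) -> (A=0 B=2)
Reached target in 3 moves.

Answer: 3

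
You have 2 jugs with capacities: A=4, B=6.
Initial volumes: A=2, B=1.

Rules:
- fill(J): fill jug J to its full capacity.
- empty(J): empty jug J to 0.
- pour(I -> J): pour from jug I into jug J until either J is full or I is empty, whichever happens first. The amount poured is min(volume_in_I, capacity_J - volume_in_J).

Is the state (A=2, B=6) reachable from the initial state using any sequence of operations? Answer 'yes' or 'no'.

BFS from (A=2, B=1):
  1. fill(B) -> (A=2 B=6)
Target reached → yes.

Answer: yes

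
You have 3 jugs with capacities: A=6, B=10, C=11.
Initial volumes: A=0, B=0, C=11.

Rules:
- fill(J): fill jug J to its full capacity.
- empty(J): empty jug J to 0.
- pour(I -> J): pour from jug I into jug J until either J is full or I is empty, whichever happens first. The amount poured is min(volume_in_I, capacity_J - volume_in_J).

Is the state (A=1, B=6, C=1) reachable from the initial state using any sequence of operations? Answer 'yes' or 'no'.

Answer: no

Derivation:
BFS explored all 474 reachable states.
Reachable set includes: (0,0,0), (0,0,1), (0,0,2), (0,0,3), (0,0,4), (0,0,5), (0,0,6), (0,0,7), (0,0,8), (0,0,9), (0,0,10), (0,0,11) ...
Target (A=1, B=6, C=1) not in reachable set → no.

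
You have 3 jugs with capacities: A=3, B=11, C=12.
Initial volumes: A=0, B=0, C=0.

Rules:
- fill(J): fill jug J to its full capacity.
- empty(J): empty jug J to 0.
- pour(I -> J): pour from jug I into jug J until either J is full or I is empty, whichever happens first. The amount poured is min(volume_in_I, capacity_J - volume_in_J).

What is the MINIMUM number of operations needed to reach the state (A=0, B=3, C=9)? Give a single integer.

BFS from (A=0, B=0, C=0). One shortest path:
  1. fill(C) -> (A=0 B=0 C=12)
  2. pour(C -> A) -> (A=3 B=0 C=9)
  3. pour(A -> B) -> (A=0 B=3 C=9)
Reached target in 3 moves.

Answer: 3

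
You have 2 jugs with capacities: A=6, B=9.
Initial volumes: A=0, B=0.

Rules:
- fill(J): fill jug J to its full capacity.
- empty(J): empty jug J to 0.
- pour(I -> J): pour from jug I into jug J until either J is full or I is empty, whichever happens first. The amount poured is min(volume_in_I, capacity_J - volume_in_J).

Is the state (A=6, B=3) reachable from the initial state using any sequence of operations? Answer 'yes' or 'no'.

BFS from (A=0, B=0):
  1. fill(B) -> (A=0 B=9)
  2. pour(B -> A) -> (A=6 B=3)
Target reached → yes.

Answer: yes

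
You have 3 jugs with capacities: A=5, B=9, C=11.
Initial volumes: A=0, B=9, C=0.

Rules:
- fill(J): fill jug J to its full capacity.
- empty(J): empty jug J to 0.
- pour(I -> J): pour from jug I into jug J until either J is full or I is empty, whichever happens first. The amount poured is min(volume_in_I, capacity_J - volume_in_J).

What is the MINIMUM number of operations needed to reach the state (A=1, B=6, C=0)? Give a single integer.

BFS from (A=0, B=9, C=0). One shortest path:
  1. fill(A) -> (A=5 B=9 C=0)
  2. empty(B) -> (A=5 B=0 C=0)
  3. fill(C) -> (A=5 B=0 C=11)
  4. pour(A -> B) -> (A=0 B=5 C=11)
  5. pour(C -> A) -> (A=5 B=5 C=6)
  6. pour(A -> B) -> (A=1 B=9 C=6)
  7. empty(B) -> (A=1 B=0 C=6)
  8. pour(C -> B) -> (A=1 B=6 C=0)
Reached target in 8 moves.

Answer: 8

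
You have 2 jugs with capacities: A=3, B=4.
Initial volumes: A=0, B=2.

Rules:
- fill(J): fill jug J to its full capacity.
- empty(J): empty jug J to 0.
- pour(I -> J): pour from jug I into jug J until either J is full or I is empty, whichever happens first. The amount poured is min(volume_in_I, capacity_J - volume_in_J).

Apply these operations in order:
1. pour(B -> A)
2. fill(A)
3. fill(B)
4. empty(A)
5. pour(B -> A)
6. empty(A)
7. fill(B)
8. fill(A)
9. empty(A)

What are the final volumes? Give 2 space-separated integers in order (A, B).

Step 1: pour(B -> A) -> (A=2 B=0)
Step 2: fill(A) -> (A=3 B=0)
Step 3: fill(B) -> (A=3 B=4)
Step 4: empty(A) -> (A=0 B=4)
Step 5: pour(B -> A) -> (A=3 B=1)
Step 6: empty(A) -> (A=0 B=1)
Step 7: fill(B) -> (A=0 B=4)
Step 8: fill(A) -> (A=3 B=4)
Step 9: empty(A) -> (A=0 B=4)

Answer: 0 4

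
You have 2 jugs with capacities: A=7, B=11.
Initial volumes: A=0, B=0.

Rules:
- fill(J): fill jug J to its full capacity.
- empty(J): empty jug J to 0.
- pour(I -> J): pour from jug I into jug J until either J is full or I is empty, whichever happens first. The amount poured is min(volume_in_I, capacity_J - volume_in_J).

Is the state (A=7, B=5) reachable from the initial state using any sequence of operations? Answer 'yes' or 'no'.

Answer: yes

Derivation:
BFS from (A=0, B=0):
  1. fill(B) -> (A=0 B=11)
  2. pour(B -> A) -> (A=7 B=4)
  3. empty(A) -> (A=0 B=4)
  4. pour(B -> A) -> (A=4 B=0)
  5. fill(B) -> (A=4 B=11)
  6. pour(B -> A) -> (A=7 B=8)
  7. empty(A) -> (A=0 B=8)
  8. pour(B -> A) -> (A=7 B=1)
  9. empty(A) -> (A=0 B=1)
  10. pour(B -> A) -> (A=1 B=0)
  11. fill(B) -> (A=1 B=11)
  12. pour(B -> A) -> (A=7 B=5)
Target reached → yes.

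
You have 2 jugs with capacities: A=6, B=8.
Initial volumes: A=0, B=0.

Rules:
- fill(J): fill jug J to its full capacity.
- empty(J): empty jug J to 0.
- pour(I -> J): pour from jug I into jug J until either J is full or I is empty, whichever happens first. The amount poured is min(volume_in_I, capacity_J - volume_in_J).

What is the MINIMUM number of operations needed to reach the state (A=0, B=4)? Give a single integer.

Answer: 6

Derivation:
BFS from (A=0, B=0). One shortest path:
  1. fill(A) -> (A=6 B=0)
  2. pour(A -> B) -> (A=0 B=6)
  3. fill(A) -> (A=6 B=6)
  4. pour(A -> B) -> (A=4 B=8)
  5. empty(B) -> (A=4 B=0)
  6. pour(A -> B) -> (A=0 B=4)
Reached target in 6 moves.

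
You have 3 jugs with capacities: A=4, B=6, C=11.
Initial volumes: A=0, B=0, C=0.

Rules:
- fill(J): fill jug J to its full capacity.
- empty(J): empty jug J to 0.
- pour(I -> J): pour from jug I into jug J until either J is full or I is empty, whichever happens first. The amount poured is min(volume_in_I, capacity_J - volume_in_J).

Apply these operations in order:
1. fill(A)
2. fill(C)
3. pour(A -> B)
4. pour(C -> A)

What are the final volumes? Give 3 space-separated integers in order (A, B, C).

Answer: 4 4 7

Derivation:
Step 1: fill(A) -> (A=4 B=0 C=0)
Step 2: fill(C) -> (A=4 B=0 C=11)
Step 3: pour(A -> B) -> (A=0 B=4 C=11)
Step 4: pour(C -> A) -> (A=4 B=4 C=7)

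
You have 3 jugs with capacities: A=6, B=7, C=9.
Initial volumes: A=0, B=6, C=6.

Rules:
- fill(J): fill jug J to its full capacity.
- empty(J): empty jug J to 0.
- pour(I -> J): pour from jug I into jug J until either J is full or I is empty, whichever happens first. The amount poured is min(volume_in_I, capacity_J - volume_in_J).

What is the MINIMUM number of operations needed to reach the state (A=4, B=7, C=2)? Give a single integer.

BFS from (A=0, B=6, C=6). One shortest path:
  1. fill(B) -> (A=0 B=7 C=6)
  2. pour(B -> C) -> (A=0 B=4 C=9)
  3. pour(B -> A) -> (A=4 B=0 C=9)
  4. pour(C -> B) -> (A=4 B=7 C=2)
Reached target in 4 moves.

Answer: 4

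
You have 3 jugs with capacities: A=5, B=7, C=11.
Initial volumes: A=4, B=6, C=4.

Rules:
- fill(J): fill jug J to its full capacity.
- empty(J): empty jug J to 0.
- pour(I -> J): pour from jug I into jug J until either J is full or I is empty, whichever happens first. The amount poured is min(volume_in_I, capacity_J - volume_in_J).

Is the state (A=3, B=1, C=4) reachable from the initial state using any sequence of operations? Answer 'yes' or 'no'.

Answer: no

Derivation:
BFS explored all 337 reachable states.
Reachable set includes: (0,0,0), (0,0,1), (0,0,2), (0,0,3), (0,0,4), (0,0,5), (0,0,6), (0,0,7), (0,0,8), (0,0,9), (0,0,10), (0,0,11) ...
Target (A=3, B=1, C=4) not in reachable set → no.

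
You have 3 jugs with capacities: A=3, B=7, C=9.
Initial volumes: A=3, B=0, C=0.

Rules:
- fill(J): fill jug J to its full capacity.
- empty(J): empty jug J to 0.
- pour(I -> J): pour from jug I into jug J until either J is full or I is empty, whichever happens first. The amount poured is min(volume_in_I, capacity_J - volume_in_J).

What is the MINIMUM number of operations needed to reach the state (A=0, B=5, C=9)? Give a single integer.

Answer: 5

Derivation:
BFS from (A=3, B=0, C=0). One shortest path:
  1. empty(A) -> (A=0 B=0 C=0)
  2. fill(B) -> (A=0 B=7 C=0)
  3. pour(B -> C) -> (A=0 B=0 C=7)
  4. fill(B) -> (A=0 B=7 C=7)
  5. pour(B -> C) -> (A=0 B=5 C=9)
Reached target in 5 moves.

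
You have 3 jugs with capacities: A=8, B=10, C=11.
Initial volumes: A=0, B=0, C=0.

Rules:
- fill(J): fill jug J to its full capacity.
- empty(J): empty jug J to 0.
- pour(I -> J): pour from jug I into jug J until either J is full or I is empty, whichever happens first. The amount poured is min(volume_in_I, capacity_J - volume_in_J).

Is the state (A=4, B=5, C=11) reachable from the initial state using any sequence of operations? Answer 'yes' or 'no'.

Answer: yes

Derivation:
BFS from (A=0, B=0, C=0):
  1. fill(A) -> (A=8 B=0 C=0)
  2. fill(B) -> (A=8 B=10 C=0)
  3. pour(A -> C) -> (A=0 B=10 C=8)
  4. pour(B -> C) -> (A=0 B=7 C=11)
  5. pour(C -> A) -> (A=8 B=7 C=3)
  6. empty(A) -> (A=0 B=7 C=3)
  7. pour(C -> A) -> (A=3 B=7 C=0)
  8. pour(B -> C) -> (A=3 B=0 C=7)
  9. fill(B) -> (A=3 B=10 C=7)
  10. pour(B -> A) -> (A=8 B=5 C=7)
  11. pour(A -> C) -> (A=4 B=5 C=11)
Target reached → yes.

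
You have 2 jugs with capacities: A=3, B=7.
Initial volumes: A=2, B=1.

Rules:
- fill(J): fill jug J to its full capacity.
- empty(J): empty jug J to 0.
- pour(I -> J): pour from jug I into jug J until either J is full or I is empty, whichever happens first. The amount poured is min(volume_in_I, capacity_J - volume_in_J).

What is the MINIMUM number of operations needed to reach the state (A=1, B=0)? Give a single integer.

BFS from (A=2, B=1). One shortest path:
  1. empty(A) -> (A=0 B=1)
  2. pour(B -> A) -> (A=1 B=0)
Reached target in 2 moves.

Answer: 2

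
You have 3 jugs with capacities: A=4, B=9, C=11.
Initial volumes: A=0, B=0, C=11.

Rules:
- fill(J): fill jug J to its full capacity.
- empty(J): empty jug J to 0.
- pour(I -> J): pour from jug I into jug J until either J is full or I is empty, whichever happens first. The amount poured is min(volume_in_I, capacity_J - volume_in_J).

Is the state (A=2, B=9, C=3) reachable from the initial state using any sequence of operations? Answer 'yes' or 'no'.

BFS from (A=0, B=0, C=11):
  1. pour(C -> A) -> (A=4 B=0 C=7)
  2. empty(A) -> (A=0 B=0 C=7)
  3. pour(C -> B) -> (A=0 B=7 C=0)
  4. fill(C) -> (A=0 B=7 C=11)
  5. pour(C -> A) -> (A=4 B=7 C=7)
  6. empty(A) -> (A=0 B=7 C=7)
  7. pour(C -> A) -> (A=4 B=7 C=3)
  8. pour(A -> B) -> (A=2 B=9 C=3)
Target reached → yes.

Answer: yes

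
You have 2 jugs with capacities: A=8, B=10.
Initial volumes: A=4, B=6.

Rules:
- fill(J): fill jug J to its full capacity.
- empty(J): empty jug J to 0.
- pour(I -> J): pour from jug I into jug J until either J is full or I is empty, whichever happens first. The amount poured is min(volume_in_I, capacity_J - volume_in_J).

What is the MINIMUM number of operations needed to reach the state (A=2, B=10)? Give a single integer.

BFS from (A=4, B=6). One shortest path:
  1. empty(B) -> (A=4 B=0)
  2. pour(A -> B) -> (A=0 B=4)
  3. fill(A) -> (A=8 B=4)
  4. pour(A -> B) -> (A=2 B=10)
Reached target in 4 moves.

Answer: 4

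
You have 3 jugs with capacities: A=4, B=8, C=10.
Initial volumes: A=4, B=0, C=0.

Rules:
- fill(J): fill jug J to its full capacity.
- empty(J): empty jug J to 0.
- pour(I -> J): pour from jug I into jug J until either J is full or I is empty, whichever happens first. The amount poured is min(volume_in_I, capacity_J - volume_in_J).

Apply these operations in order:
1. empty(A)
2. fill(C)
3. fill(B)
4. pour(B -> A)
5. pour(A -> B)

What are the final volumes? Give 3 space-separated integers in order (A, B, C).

Answer: 0 8 10

Derivation:
Step 1: empty(A) -> (A=0 B=0 C=0)
Step 2: fill(C) -> (A=0 B=0 C=10)
Step 3: fill(B) -> (A=0 B=8 C=10)
Step 4: pour(B -> A) -> (A=4 B=4 C=10)
Step 5: pour(A -> B) -> (A=0 B=8 C=10)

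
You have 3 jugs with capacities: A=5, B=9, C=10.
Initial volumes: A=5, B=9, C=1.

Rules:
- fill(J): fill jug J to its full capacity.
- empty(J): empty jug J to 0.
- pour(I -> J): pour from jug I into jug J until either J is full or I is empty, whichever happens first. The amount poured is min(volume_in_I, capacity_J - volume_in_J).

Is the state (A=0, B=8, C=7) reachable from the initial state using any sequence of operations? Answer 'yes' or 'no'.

BFS from (A=5, B=9, C=1):
  1. empty(A) -> (A=0 B=9 C=1)
  2. pour(B -> A) -> (A=5 B=4 C=1)
  3. empty(A) -> (A=0 B=4 C=1)
  4. pour(B -> A) -> (A=4 B=0 C=1)
  5. pour(C -> B) -> (A=4 B=1 C=0)
  6. fill(C) -> (A=4 B=1 C=10)
  7. pour(C -> B) -> (A=4 B=9 C=2)
  8. pour(B -> A) -> (A=5 B=8 C=2)
  9. pour(A -> C) -> (A=0 B=8 C=7)
Target reached → yes.

Answer: yes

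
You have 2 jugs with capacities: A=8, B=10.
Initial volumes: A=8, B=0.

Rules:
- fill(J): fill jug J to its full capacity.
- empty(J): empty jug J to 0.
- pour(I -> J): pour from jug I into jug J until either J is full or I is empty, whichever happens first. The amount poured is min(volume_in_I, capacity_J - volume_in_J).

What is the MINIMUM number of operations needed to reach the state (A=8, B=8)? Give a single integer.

BFS from (A=8, B=0). One shortest path:
  1. pour(A -> B) -> (A=0 B=8)
  2. fill(A) -> (A=8 B=8)
Reached target in 2 moves.

Answer: 2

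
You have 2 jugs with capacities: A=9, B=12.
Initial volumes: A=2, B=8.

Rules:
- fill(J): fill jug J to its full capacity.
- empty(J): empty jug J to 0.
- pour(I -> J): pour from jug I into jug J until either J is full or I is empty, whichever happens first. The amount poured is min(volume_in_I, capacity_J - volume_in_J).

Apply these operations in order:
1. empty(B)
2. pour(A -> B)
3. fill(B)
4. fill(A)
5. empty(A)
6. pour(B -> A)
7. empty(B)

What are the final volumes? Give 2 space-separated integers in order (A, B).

Answer: 9 0

Derivation:
Step 1: empty(B) -> (A=2 B=0)
Step 2: pour(A -> B) -> (A=0 B=2)
Step 3: fill(B) -> (A=0 B=12)
Step 4: fill(A) -> (A=9 B=12)
Step 5: empty(A) -> (A=0 B=12)
Step 6: pour(B -> A) -> (A=9 B=3)
Step 7: empty(B) -> (A=9 B=0)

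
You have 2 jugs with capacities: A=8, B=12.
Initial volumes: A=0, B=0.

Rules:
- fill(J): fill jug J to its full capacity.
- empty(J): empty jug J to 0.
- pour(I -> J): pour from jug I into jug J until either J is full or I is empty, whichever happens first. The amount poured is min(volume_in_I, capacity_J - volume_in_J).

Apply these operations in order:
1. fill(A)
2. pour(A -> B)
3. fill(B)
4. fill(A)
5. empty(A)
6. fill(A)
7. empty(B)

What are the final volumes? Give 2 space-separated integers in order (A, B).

Step 1: fill(A) -> (A=8 B=0)
Step 2: pour(A -> B) -> (A=0 B=8)
Step 3: fill(B) -> (A=0 B=12)
Step 4: fill(A) -> (A=8 B=12)
Step 5: empty(A) -> (A=0 B=12)
Step 6: fill(A) -> (A=8 B=12)
Step 7: empty(B) -> (A=8 B=0)

Answer: 8 0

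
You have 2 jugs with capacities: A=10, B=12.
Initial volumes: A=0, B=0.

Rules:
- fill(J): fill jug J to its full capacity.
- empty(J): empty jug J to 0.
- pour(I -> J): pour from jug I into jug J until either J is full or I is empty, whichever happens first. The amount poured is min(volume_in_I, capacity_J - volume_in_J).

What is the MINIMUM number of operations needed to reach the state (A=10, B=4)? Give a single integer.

Answer: 6

Derivation:
BFS from (A=0, B=0). One shortest path:
  1. fill(B) -> (A=0 B=12)
  2. pour(B -> A) -> (A=10 B=2)
  3. empty(A) -> (A=0 B=2)
  4. pour(B -> A) -> (A=2 B=0)
  5. fill(B) -> (A=2 B=12)
  6. pour(B -> A) -> (A=10 B=4)
Reached target in 6 moves.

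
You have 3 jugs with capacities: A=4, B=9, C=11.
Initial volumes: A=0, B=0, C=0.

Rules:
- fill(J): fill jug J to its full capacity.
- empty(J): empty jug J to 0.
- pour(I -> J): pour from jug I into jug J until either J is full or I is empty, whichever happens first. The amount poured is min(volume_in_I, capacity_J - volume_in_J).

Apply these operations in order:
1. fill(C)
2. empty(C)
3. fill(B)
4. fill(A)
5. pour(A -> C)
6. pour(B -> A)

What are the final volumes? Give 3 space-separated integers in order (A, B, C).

Answer: 4 5 4

Derivation:
Step 1: fill(C) -> (A=0 B=0 C=11)
Step 2: empty(C) -> (A=0 B=0 C=0)
Step 3: fill(B) -> (A=0 B=9 C=0)
Step 4: fill(A) -> (A=4 B=9 C=0)
Step 5: pour(A -> C) -> (A=0 B=9 C=4)
Step 6: pour(B -> A) -> (A=4 B=5 C=4)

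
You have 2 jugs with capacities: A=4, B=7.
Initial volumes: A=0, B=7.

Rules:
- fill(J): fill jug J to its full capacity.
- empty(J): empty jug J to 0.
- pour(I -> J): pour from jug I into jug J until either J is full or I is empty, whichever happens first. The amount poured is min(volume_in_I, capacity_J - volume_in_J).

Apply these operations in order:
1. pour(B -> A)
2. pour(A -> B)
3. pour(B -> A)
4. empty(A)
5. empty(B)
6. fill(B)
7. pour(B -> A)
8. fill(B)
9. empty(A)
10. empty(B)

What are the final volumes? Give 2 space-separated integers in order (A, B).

Step 1: pour(B -> A) -> (A=4 B=3)
Step 2: pour(A -> B) -> (A=0 B=7)
Step 3: pour(B -> A) -> (A=4 B=3)
Step 4: empty(A) -> (A=0 B=3)
Step 5: empty(B) -> (A=0 B=0)
Step 6: fill(B) -> (A=0 B=7)
Step 7: pour(B -> A) -> (A=4 B=3)
Step 8: fill(B) -> (A=4 B=7)
Step 9: empty(A) -> (A=0 B=7)
Step 10: empty(B) -> (A=0 B=0)

Answer: 0 0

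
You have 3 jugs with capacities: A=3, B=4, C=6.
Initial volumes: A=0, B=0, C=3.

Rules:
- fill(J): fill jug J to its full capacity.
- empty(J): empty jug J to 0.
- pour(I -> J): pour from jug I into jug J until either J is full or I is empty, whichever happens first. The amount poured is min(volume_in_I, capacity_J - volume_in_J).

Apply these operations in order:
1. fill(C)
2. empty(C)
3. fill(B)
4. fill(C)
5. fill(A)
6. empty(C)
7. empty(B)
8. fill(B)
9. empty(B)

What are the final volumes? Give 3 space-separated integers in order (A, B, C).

Answer: 3 0 0

Derivation:
Step 1: fill(C) -> (A=0 B=0 C=6)
Step 2: empty(C) -> (A=0 B=0 C=0)
Step 3: fill(B) -> (A=0 B=4 C=0)
Step 4: fill(C) -> (A=0 B=4 C=6)
Step 5: fill(A) -> (A=3 B=4 C=6)
Step 6: empty(C) -> (A=3 B=4 C=0)
Step 7: empty(B) -> (A=3 B=0 C=0)
Step 8: fill(B) -> (A=3 B=4 C=0)
Step 9: empty(B) -> (A=3 B=0 C=0)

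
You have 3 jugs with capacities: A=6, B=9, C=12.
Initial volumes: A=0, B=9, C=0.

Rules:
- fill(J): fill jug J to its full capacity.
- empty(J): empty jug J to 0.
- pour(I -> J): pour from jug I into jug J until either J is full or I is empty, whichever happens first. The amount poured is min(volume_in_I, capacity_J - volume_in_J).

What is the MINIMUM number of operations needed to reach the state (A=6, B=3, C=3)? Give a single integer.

BFS from (A=0, B=9, C=0). One shortest path:
  1. empty(B) -> (A=0 B=0 C=0)
  2. fill(C) -> (A=0 B=0 C=12)
  3. pour(C -> B) -> (A=0 B=9 C=3)
  4. pour(B -> A) -> (A=6 B=3 C=3)
Reached target in 4 moves.

Answer: 4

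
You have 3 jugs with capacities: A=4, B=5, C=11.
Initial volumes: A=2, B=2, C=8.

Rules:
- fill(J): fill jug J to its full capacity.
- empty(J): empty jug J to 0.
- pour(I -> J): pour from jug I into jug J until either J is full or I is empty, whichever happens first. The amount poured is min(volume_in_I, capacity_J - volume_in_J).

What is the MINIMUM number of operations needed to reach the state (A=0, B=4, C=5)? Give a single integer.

Answer: 4

Derivation:
BFS from (A=2, B=2, C=8). One shortest path:
  1. fill(A) -> (A=4 B=2 C=8)
  2. pour(C -> B) -> (A=4 B=5 C=5)
  3. empty(B) -> (A=4 B=0 C=5)
  4. pour(A -> B) -> (A=0 B=4 C=5)
Reached target in 4 moves.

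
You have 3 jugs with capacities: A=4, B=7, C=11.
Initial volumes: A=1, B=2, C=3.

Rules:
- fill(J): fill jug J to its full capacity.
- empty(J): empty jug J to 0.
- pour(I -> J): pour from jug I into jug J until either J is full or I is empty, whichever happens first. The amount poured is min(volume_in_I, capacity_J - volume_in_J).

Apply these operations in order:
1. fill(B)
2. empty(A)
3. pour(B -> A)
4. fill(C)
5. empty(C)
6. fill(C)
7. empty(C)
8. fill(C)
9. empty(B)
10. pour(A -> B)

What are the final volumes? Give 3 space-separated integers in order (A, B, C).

Step 1: fill(B) -> (A=1 B=7 C=3)
Step 2: empty(A) -> (A=0 B=7 C=3)
Step 3: pour(B -> A) -> (A=4 B=3 C=3)
Step 4: fill(C) -> (A=4 B=3 C=11)
Step 5: empty(C) -> (A=4 B=3 C=0)
Step 6: fill(C) -> (A=4 B=3 C=11)
Step 7: empty(C) -> (A=4 B=3 C=0)
Step 8: fill(C) -> (A=4 B=3 C=11)
Step 9: empty(B) -> (A=4 B=0 C=11)
Step 10: pour(A -> B) -> (A=0 B=4 C=11)

Answer: 0 4 11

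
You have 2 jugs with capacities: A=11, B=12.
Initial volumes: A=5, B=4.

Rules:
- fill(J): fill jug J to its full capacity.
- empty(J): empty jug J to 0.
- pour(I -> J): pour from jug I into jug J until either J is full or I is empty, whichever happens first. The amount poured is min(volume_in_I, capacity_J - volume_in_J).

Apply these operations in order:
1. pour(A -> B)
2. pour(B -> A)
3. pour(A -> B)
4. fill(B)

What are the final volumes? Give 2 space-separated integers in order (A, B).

Answer: 0 12

Derivation:
Step 1: pour(A -> B) -> (A=0 B=9)
Step 2: pour(B -> A) -> (A=9 B=0)
Step 3: pour(A -> B) -> (A=0 B=9)
Step 4: fill(B) -> (A=0 B=12)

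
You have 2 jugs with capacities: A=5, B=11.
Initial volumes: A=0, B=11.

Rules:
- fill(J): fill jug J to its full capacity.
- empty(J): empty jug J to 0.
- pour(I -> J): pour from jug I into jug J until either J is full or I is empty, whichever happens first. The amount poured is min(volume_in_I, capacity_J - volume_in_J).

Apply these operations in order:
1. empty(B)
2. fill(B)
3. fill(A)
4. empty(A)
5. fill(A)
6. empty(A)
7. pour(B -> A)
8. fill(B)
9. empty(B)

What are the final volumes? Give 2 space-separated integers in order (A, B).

Answer: 5 0

Derivation:
Step 1: empty(B) -> (A=0 B=0)
Step 2: fill(B) -> (A=0 B=11)
Step 3: fill(A) -> (A=5 B=11)
Step 4: empty(A) -> (A=0 B=11)
Step 5: fill(A) -> (A=5 B=11)
Step 6: empty(A) -> (A=0 B=11)
Step 7: pour(B -> A) -> (A=5 B=6)
Step 8: fill(B) -> (A=5 B=11)
Step 9: empty(B) -> (A=5 B=0)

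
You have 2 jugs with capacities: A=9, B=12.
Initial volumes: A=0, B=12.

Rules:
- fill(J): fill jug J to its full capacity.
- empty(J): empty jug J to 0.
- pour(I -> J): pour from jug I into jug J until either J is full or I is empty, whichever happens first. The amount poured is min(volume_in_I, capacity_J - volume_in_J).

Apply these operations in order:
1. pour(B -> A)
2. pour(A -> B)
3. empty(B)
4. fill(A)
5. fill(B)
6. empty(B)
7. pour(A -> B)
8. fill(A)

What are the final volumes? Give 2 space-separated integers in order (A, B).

Step 1: pour(B -> A) -> (A=9 B=3)
Step 2: pour(A -> B) -> (A=0 B=12)
Step 3: empty(B) -> (A=0 B=0)
Step 4: fill(A) -> (A=9 B=0)
Step 5: fill(B) -> (A=9 B=12)
Step 6: empty(B) -> (A=9 B=0)
Step 7: pour(A -> B) -> (A=0 B=9)
Step 8: fill(A) -> (A=9 B=9)

Answer: 9 9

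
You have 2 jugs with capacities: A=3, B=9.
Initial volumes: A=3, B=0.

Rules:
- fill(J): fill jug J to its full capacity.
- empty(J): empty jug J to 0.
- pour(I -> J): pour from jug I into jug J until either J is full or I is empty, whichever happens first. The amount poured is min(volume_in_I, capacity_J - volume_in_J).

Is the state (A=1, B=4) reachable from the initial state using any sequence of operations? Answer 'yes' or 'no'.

BFS explored all 8 reachable states.
Reachable set includes: (0,0), (0,3), (0,6), (0,9), (3,0), (3,3), (3,6), (3,9)
Target (A=1, B=4) not in reachable set → no.

Answer: no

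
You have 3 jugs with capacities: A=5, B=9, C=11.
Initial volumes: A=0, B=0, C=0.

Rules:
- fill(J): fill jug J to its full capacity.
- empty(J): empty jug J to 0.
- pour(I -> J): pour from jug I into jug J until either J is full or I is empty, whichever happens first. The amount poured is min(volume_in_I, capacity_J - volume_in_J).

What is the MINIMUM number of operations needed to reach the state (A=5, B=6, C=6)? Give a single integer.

BFS from (A=0, B=0, C=0). One shortest path:
  1. fill(C) -> (A=0 B=0 C=11)
  2. pour(C -> A) -> (A=5 B=0 C=6)
  3. empty(A) -> (A=0 B=0 C=6)
  4. pour(C -> B) -> (A=0 B=6 C=0)
  5. fill(C) -> (A=0 B=6 C=11)
  6. pour(C -> A) -> (A=5 B=6 C=6)
Reached target in 6 moves.

Answer: 6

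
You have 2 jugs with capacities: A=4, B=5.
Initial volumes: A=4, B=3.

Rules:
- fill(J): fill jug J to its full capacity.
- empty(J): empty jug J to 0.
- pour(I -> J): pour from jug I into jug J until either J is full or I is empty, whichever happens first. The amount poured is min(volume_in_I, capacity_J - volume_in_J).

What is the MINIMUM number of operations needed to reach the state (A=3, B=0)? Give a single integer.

Answer: 2

Derivation:
BFS from (A=4, B=3). One shortest path:
  1. empty(A) -> (A=0 B=3)
  2. pour(B -> A) -> (A=3 B=0)
Reached target in 2 moves.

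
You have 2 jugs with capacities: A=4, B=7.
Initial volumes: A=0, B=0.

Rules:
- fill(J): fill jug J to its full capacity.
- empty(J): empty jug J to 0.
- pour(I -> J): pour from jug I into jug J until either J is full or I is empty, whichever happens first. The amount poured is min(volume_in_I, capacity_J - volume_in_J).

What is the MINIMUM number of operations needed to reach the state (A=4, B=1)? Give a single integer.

Answer: 7

Derivation:
BFS from (A=0, B=0). One shortest path:
  1. fill(A) -> (A=4 B=0)
  2. pour(A -> B) -> (A=0 B=4)
  3. fill(A) -> (A=4 B=4)
  4. pour(A -> B) -> (A=1 B=7)
  5. empty(B) -> (A=1 B=0)
  6. pour(A -> B) -> (A=0 B=1)
  7. fill(A) -> (A=4 B=1)
Reached target in 7 moves.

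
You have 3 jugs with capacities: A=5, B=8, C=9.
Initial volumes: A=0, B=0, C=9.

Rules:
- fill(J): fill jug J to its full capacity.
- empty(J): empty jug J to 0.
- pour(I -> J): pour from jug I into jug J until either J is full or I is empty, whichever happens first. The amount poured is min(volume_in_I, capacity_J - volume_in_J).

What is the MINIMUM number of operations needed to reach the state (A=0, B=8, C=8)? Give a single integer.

Answer: 4

Derivation:
BFS from (A=0, B=0, C=9). One shortest path:
  1. fill(B) -> (A=0 B=8 C=9)
  2. empty(C) -> (A=0 B=8 C=0)
  3. pour(B -> C) -> (A=0 B=0 C=8)
  4. fill(B) -> (A=0 B=8 C=8)
Reached target in 4 moves.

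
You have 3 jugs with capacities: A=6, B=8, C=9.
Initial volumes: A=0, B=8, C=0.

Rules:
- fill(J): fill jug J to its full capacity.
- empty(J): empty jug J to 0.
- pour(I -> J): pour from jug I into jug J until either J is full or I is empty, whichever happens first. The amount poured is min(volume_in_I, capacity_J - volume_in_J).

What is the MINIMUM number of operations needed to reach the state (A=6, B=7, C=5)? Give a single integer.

Answer: 8

Derivation:
BFS from (A=0, B=8, C=0). One shortest path:
  1. pour(B -> A) -> (A=6 B=2 C=0)
  2. empty(A) -> (A=0 B=2 C=0)
  3. pour(B -> A) -> (A=2 B=0 C=0)
  4. fill(B) -> (A=2 B=8 C=0)
  5. pour(B -> C) -> (A=2 B=0 C=8)
  6. fill(B) -> (A=2 B=8 C=8)
  7. pour(B -> C) -> (A=2 B=7 C=9)
  8. pour(C -> A) -> (A=6 B=7 C=5)
Reached target in 8 moves.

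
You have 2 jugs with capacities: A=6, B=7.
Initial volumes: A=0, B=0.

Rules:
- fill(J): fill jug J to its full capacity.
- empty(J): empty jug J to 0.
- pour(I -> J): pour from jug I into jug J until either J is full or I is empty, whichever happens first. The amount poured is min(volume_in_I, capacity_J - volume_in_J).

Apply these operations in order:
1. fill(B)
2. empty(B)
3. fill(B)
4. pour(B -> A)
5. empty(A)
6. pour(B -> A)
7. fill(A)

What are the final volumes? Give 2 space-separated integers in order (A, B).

Step 1: fill(B) -> (A=0 B=7)
Step 2: empty(B) -> (A=0 B=0)
Step 3: fill(B) -> (A=0 B=7)
Step 4: pour(B -> A) -> (A=6 B=1)
Step 5: empty(A) -> (A=0 B=1)
Step 6: pour(B -> A) -> (A=1 B=0)
Step 7: fill(A) -> (A=6 B=0)

Answer: 6 0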